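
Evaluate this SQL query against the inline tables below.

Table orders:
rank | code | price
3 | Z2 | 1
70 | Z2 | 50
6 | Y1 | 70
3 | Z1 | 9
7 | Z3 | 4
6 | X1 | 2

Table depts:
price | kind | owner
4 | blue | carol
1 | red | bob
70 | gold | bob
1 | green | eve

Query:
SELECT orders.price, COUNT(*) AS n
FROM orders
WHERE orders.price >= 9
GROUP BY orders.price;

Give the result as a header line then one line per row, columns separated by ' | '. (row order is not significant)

== RESULT ==
orders.price | n
50 | 1
70 | 1
9 | 1

Derivation:
After WHERE (3 rows):
orders.rank | orders.code | orders.price
70 | Z2 | 50
6 | Y1 | 70
3 | Z1 | 9
After GROUP BY (3 rows):
orders.price | n
50 | 1
70 | 1
9 | 1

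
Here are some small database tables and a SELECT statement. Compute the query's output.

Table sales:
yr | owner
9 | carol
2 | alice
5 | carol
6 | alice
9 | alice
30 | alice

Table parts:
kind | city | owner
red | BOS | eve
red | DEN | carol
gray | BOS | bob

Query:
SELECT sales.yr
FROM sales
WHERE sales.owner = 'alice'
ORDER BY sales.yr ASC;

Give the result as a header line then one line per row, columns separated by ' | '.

After WHERE (4 rows):
sales.yr | sales.owner
2 | alice
6 | alice
9 | alice
30 | alice
After SELECT (4 rows):
sales.yr
2
6
9
30
After ORDER BY (4 rows):
sales.yr
2
6
9
30

== RESULT ==
sales.yr
2
6
9
30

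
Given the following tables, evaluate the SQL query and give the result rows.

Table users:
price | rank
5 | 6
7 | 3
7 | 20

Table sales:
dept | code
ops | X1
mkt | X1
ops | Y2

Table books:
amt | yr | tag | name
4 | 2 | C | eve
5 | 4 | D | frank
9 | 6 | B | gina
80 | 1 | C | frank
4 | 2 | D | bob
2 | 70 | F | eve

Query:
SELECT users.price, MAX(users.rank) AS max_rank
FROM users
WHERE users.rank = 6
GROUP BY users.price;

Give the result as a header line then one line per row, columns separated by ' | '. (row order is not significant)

== RESULT ==
users.price | max_rank
5 | 6

Derivation:
After WHERE (1 rows):
users.price | users.rank
5 | 6
After GROUP BY (1 rows):
users.price | max_rank
5 | 6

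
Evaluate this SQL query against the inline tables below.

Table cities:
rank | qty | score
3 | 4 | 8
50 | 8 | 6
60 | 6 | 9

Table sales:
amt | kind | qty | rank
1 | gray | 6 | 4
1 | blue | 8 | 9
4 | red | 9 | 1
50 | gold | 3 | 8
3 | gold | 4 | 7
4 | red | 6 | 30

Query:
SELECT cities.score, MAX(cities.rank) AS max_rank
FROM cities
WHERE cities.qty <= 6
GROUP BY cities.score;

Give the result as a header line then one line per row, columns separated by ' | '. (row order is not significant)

== RESULT ==
cities.score | max_rank
8 | 3
9 | 60

Derivation:
After WHERE (2 rows):
cities.rank | cities.qty | cities.score
3 | 4 | 8
60 | 6 | 9
After GROUP BY (2 rows):
cities.score | max_rank
8 | 3
9 | 60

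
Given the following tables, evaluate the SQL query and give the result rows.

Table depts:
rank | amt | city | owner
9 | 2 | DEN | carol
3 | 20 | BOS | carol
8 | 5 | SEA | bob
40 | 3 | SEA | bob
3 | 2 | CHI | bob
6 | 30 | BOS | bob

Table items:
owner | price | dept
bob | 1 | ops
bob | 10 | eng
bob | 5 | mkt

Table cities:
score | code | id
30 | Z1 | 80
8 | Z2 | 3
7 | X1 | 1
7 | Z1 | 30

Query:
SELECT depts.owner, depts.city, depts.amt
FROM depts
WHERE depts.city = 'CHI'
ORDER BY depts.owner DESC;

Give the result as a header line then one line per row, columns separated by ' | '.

== RESULT ==
depts.owner | depts.city | depts.amt
bob | CHI | 2

Derivation:
After WHERE (1 rows):
depts.rank | depts.amt | depts.city | depts.owner
3 | 2 | CHI | bob
After SELECT (1 rows):
depts.owner | depts.city | depts.amt
bob | CHI | 2
After ORDER BY (1 rows):
depts.owner | depts.city | depts.amt
bob | CHI | 2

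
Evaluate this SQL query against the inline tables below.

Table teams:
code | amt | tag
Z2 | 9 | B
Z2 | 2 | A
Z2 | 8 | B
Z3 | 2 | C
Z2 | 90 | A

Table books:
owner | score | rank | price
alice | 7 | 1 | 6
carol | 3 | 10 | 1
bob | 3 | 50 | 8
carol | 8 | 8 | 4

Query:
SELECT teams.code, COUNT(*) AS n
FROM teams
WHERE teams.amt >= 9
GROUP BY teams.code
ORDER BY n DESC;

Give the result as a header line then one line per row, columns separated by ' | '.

== RESULT ==
teams.code | n
Z2 | 2

Derivation:
After WHERE (2 rows):
teams.code | teams.amt | teams.tag
Z2 | 9 | B
Z2 | 90 | A
After GROUP BY (1 rows):
teams.code | n
Z2 | 2
After ORDER BY (1 rows):
teams.code | n
Z2 | 2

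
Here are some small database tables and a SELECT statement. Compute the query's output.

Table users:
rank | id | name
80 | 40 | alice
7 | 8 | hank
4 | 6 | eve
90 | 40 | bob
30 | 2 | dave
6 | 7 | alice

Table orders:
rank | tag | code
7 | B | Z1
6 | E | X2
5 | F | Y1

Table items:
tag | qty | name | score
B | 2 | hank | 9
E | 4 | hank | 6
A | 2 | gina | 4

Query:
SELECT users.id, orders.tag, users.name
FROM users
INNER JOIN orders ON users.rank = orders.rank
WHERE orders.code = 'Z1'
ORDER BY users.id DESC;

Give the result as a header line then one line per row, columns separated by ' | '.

== RESULT ==
users.id | orders.tag | users.name
8 | B | hank

Derivation:
After JOIN orders (2 rows):
users.rank | users.id | users.name | orders.rank | orders.tag | orders.code
7 | 8 | hank | 7 | B | Z1
6 | 7 | alice | 6 | E | X2
After WHERE (1 rows):
users.rank | users.id | users.name | orders.rank | orders.tag | orders.code
7 | 8 | hank | 7 | B | Z1
After SELECT (1 rows):
users.id | orders.tag | users.name
8 | B | hank
After ORDER BY (1 rows):
users.id | orders.tag | users.name
8 | B | hank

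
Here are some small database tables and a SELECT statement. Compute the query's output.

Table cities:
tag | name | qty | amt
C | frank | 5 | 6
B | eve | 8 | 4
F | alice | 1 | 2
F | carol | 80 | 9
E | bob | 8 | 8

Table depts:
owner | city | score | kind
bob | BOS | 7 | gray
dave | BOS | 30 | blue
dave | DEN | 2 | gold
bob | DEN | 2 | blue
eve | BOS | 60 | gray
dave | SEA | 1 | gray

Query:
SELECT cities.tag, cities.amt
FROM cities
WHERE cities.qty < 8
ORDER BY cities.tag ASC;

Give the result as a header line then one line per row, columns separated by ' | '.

After WHERE (2 rows):
cities.tag | cities.name | cities.qty | cities.amt
C | frank | 5 | 6
F | alice | 1 | 2
After SELECT (2 rows):
cities.tag | cities.amt
C | 6
F | 2
After ORDER BY (2 rows):
cities.tag | cities.amt
C | 6
F | 2

== RESULT ==
cities.tag | cities.amt
C | 6
F | 2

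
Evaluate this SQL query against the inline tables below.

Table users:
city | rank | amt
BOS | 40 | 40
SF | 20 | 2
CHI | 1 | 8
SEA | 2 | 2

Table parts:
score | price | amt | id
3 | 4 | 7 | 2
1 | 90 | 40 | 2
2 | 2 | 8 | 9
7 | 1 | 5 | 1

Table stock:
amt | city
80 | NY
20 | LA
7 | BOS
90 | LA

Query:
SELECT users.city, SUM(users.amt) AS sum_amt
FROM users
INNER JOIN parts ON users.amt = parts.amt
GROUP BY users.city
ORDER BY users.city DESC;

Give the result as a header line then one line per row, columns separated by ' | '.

== RESULT ==
users.city | sum_amt
CHI | 8
BOS | 40

Derivation:
After JOIN parts (2 rows):
users.city | users.rank | users.amt | parts.score | parts.price | parts.amt | parts.id
BOS | 40 | 40 | 1 | 90 | 40 | 2
CHI | 1 | 8 | 2 | 2 | 8 | 9
After GROUP BY (2 rows):
users.city | sum_amt
BOS | 40
CHI | 8
After ORDER BY (2 rows):
users.city | sum_amt
CHI | 8
BOS | 40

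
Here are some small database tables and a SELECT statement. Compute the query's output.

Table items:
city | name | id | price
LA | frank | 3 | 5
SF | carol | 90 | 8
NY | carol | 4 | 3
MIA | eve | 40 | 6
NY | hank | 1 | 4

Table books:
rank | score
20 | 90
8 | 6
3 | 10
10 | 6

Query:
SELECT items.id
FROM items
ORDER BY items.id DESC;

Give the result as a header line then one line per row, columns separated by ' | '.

After SELECT (5 rows):
items.id
3
90
4
40
1
After ORDER BY (5 rows):
items.id
90
40
4
3
1

== RESULT ==
items.id
90
40
4
3
1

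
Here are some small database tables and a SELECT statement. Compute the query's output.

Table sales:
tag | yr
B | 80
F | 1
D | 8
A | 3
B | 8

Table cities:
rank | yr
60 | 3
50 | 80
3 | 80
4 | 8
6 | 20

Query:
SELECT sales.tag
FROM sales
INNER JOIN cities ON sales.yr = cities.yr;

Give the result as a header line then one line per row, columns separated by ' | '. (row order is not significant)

== RESULT ==
sales.tag
B
B
D
A
B

Derivation:
After JOIN cities (5 rows):
sales.tag | sales.yr | cities.rank | cities.yr
B | 80 | 50 | 80
B | 80 | 3 | 80
D | 8 | 4 | 8
A | 3 | 60 | 3
B | 8 | 4 | 8
After SELECT (5 rows):
sales.tag
B
B
D
A
B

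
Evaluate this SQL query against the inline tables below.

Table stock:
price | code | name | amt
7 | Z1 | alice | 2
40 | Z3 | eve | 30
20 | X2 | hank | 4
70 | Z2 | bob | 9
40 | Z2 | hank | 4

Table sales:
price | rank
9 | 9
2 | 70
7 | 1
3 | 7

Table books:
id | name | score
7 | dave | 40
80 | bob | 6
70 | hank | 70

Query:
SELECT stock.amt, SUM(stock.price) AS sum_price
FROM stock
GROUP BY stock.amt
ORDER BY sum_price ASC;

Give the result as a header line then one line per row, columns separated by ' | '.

== RESULT ==
stock.amt | sum_price
2 | 7
30 | 40
4 | 60
9 | 70

Derivation:
After GROUP BY (4 rows):
stock.amt | sum_price
2 | 7
30 | 40
4 | 60
9 | 70
After ORDER BY (4 rows):
stock.amt | sum_price
2 | 7
30 | 40
4 | 60
9 | 70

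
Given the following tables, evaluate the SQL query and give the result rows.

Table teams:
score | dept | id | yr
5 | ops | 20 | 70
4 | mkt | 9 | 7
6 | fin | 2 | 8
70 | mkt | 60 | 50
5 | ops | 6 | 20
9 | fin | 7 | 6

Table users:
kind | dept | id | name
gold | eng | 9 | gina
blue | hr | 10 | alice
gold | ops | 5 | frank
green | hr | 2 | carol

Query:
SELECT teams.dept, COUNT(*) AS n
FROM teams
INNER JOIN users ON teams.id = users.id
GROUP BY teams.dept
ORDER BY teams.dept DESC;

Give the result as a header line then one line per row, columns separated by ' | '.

== RESULT ==
teams.dept | n
mkt | 1
fin | 1

Derivation:
After JOIN users (2 rows):
teams.score | teams.dept | teams.id | teams.yr | users.kind | users.dept | users.id | users.name
4 | mkt | 9 | 7 | gold | eng | 9 | gina
6 | fin | 2 | 8 | green | hr | 2 | carol
After GROUP BY (2 rows):
teams.dept | n
mkt | 1
fin | 1
After ORDER BY (2 rows):
teams.dept | n
mkt | 1
fin | 1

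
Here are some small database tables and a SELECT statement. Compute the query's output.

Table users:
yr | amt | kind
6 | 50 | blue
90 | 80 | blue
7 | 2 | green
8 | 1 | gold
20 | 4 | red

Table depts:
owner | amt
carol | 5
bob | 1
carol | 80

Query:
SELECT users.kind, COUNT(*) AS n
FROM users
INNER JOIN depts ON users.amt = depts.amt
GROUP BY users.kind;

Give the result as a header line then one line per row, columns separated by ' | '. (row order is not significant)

After JOIN depts (2 rows):
users.yr | users.amt | users.kind | depts.owner | depts.amt
90 | 80 | blue | carol | 80
8 | 1 | gold | bob | 1
After GROUP BY (2 rows):
users.kind | n
blue | 1
gold | 1

== RESULT ==
users.kind | n
blue | 1
gold | 1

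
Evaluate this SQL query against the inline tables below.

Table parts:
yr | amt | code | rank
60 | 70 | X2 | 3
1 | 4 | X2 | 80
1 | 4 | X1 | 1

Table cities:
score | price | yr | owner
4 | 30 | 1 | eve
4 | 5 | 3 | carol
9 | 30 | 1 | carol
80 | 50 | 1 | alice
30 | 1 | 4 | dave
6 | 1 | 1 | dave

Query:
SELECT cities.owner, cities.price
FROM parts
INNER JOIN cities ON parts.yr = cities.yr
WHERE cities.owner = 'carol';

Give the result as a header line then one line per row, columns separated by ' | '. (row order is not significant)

== RESULT ==
cities.owner | cities.price
carol | 30
carol | 30

Derivation:
After JOIN cities (8 rows):
parts.yr | parts.amt | parts.code | parts.rank | cities.score | cities.price | cities.yr | cities.owner
1 | 4 | X2 | 80 | 4 | 30 | 1 | eve
1 | 4 | X2 | 80 | 9 | 30 | 1 | carol
1 | 4 | X2 | 80 | 80 | 50 | 1 | alice
1 | 4 | X2 | 80 | 6 | 1 | 1 | dave
1 | 4 | X1 | 1 | 4 | 30 | 1 | eve
1 | 4 | X1 | 1 | 9 | 30 | 1 | carol
1 | 4 | X1 | 1 | 80 | 50 | 1 | alice
1 | 4 | X1 | 1 | 6 | 1 | 1 | dave
After WHERE (2 rows):
parts.yr | parts.amt | parts.code | parts.rank | cities.score | cities.price | cities.yr | cities.owner
1 | 4 | X2 | 80 | 9 | 30 | 1 | carol
1 | 4 | X1 | 1 | 9 | 30 | 1 | carol
After SELECT (2 rows):
cities.owner | cities.price
carol | 30
carol | 30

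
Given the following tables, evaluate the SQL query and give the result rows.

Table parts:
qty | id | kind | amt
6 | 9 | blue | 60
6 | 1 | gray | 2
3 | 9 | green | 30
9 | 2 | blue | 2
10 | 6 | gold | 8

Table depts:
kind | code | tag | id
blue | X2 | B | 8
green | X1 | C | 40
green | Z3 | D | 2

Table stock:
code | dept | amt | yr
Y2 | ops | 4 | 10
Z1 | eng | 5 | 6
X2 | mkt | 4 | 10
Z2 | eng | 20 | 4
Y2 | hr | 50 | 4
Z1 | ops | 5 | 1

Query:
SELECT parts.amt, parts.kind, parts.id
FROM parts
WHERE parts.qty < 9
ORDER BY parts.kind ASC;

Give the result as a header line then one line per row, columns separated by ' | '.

After WHERE (3 rows):
parts.qty | parts.id | parts.kind | parts.amt
6 | 9 | blue | 60
6 | 1 | gray | 2
3 | 9 | green | 30
After SELECT (3 rows):
parts.amt | parts.kind | parts.id
60 | blue | 9
2 | gray | 1
30 | green | 9
After ORDER BY (3 rows):
parts.amt | parts.kind | parts.id
60 | blue | 9
2 | gray | 1
30 | green | 9

== RESULT ==
parts.amt | parts.kind | parts.id
60 | blue | 9
2 | gray | 1
30 | green | 9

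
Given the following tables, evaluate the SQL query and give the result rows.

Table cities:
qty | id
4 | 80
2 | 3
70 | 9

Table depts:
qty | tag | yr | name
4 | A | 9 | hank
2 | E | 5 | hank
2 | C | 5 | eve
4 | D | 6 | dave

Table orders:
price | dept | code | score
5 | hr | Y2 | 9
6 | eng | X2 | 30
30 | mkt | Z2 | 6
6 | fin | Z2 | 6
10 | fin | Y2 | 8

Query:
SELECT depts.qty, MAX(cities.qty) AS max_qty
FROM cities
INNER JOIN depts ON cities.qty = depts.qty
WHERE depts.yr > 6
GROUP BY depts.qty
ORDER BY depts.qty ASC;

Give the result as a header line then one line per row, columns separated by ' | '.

After JOIN depts (4 rows):
cities.qty | cities.id | depts.qty | depts.tag | depts.yr | depts.name
4 | 80 | 4 | A | 9 | hank
4 | 80 | 4 | D | 6 | dave
2 | 3 | 2 | E | 5 | hank
2 | 3 | 2 | C | 5 | eve
After WHERE (1 rows):
cities.qty | cities.id | depts.qty | depts.tag | depts.yr | depts.name
4 | 80 | 4 | A | 9 | hank
After GROUP BY (1 rows):
depts.qty | max_qty
4 | 4
After ORDER BY (1 rows):
depts.qty | max_qty
4 | 4

== RESULT ==
depts.qty | max_qty
4 | 4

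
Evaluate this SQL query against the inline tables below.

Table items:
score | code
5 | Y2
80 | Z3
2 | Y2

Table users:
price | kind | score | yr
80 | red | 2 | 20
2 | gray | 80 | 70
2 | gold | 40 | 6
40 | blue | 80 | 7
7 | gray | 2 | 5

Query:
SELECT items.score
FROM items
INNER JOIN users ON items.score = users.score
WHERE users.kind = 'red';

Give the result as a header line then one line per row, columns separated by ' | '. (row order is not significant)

== RESULT ==
items.score
2

Derivation:
After JOIN users (4 rows):
items.score | items.code | users.price | users.kind | users.score | users.yr
80 | Z3 | 2 | gray | 80 | 70
80 | Z3 | 40 | blue | 80 | 7
2 | Y2 | 80 | red | 2 | 20
2 | Y2 | 7 | gray | 2 | 5
After WHERE (1 rows):
items.score | items.code | users.price | users.kind | users.score | users.yr
2 | Y2 | 80 | red | 2 | 20
After SELECT (1 rows):
items.score
2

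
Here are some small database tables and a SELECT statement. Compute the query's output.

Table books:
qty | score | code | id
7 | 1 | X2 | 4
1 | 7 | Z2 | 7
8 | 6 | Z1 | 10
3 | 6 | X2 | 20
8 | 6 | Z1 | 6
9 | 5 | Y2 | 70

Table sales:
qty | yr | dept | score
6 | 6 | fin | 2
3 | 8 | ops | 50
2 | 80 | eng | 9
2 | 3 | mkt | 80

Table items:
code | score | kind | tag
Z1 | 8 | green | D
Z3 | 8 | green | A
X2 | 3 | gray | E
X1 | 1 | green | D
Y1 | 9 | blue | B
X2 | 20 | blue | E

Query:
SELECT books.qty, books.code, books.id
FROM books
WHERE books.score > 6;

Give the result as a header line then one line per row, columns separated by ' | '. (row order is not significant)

After WHERE (1 rows):
books.qty | books.score | books.code | books.id
1 | 7 | Z2 | 7
After SELECT (1 rows):
books.qty | books.code | books.id
1 | Z2 | 7

== RESULT ==
books.qty | books.code | books.id
1 | Z2 | 7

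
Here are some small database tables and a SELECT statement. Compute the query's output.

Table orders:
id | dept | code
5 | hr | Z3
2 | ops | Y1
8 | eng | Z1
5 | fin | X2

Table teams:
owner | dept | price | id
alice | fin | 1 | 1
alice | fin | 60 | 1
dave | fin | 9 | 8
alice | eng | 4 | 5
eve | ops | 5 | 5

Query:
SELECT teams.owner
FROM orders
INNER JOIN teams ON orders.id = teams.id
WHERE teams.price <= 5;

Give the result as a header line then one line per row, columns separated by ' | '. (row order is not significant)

== RESULT ==
teams.owner
alice
eve
alice
eve

Derivation:
After JOIN teams (5 rows):
orders.id | orders.dept | orders.code | teams.owner | teams.dept | teams.price | teams.id
5 | hr | Z3 | alice | eng | 4 | 5
5 | hr | Z3 | eve | ops | 5 | 5
8 | eng | Z1 | dave | fin | 9 | 8
5 | fin | X2 | alice | eng | 4 | 5
5 | fin | X2 | eve | ops | 5 | 5
After WHERE (4 rows):
orders.id | orders.dept | orders.code | teams.owner | teams.dept | teams.price | teams.id
5 | hr | Z3 | alice | eng | 4 | 5
5 | hr | Z3 | eve | ops | 5 | 5
5 | fin | X2 | alice | eng | 4 | 5
5 | fin | X2 | eve | ops | 5 | 5
After SELECT (4 rows):
teams.owner
alice
eve
alice
eve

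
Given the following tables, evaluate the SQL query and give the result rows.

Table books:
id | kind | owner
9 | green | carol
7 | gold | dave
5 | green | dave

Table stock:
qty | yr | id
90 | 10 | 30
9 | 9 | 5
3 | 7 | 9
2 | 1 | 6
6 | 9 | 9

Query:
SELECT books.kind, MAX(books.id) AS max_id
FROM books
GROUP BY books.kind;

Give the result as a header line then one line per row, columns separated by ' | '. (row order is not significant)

== RESULT ==
books.kind | max_id
green | 9
gold | 7

Derivation:
After GROUP BY (2 rows):
books.kind | max_id
green | 9
gold | 7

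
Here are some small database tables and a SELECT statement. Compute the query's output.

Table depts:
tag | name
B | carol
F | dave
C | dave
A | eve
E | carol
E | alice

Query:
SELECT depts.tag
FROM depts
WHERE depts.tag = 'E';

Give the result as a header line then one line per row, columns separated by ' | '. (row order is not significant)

After WHERE (2 rows):
depts.tag | depts.name
E | carol
E | alice
After SELECT (2 rows):
depts.tag
E
E

== RESULT ==
depts.tag
E
E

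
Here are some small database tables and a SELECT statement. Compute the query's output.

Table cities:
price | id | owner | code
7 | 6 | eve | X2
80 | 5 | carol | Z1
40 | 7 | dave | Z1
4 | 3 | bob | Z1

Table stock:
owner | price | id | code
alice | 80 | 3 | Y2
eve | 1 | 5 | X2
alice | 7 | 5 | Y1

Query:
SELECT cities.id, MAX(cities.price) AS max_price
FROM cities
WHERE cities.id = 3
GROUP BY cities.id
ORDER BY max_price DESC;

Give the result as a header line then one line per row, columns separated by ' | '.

After WHERE (1 rows):
cities.price | cities.id | cities.owner | cities.code
4 | 3 | bob | Z1
After GROUP BY (1 rows):
cities.id | max_price
3 | 4
After ORDER BY (1 rows):
cities.id | max_price
3 | 4

== RESULT ==
cities.id | max_price
3 | 4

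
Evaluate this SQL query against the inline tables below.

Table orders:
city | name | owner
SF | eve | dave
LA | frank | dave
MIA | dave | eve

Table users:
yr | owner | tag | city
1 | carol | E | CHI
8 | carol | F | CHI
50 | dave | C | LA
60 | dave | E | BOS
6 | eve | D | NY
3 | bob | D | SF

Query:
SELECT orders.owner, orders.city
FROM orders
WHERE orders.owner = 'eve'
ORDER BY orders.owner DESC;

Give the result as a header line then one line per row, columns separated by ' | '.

== RESULT ==
orders.owner | orders.city
eve | MIA

Derivation:
After WHERE (1 rows):
orders.city | orders.name | orders.owner
MIA | dave | eve
After SELECT (1 rows):
orders.owner | orders.city
eve | MIA
After ORDER BY (1 rows):
orders.owner | orders.city
eve | MIA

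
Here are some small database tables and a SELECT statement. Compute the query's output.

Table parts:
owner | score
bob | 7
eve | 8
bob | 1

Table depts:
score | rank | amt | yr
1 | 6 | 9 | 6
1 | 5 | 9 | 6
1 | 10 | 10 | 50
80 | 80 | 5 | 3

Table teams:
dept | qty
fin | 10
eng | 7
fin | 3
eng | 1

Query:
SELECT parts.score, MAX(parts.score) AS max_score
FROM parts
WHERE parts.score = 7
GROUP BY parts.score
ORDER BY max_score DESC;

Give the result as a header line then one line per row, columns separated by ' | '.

== RESULT ==
parts.score | max_score
7 | 7

Derivation:
After WHERE (1 rows):
parts.owner | parts.score
bob | 7
After GROUP BY (1 rows):
parts.score | max_score
7 | 7
After ORDER BY (1 rows):
parts.score | max_score
7 | 7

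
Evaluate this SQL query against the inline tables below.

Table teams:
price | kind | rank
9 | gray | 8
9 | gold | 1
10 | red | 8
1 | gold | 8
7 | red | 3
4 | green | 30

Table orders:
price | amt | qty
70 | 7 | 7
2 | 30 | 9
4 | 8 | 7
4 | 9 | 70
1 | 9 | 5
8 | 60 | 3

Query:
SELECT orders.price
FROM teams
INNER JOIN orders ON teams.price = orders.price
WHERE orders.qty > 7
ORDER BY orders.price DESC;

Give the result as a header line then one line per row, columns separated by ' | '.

== RESULT ==
orders.price
4

Derivation:
After JOIN orders (3 rows):
teams.price | teams.kind | teams.rank | orders.price | orders.amt | orders.qty
1 | gold | 8 | 1 | 9 | 5
4 | green | 30 | 4 | 8 | 7
4 | green | 30 | 4 | 9 | 70
After WHERE (1 rows):
teams.price | teams.kind | teams.rank | orders.price | orders.amt | orders.qty
4 | green | 30 | 4 | 9 | 70
After SELECT (1 rows):
orders.price
4
After ORDER BY (1 rows):
orders.price
4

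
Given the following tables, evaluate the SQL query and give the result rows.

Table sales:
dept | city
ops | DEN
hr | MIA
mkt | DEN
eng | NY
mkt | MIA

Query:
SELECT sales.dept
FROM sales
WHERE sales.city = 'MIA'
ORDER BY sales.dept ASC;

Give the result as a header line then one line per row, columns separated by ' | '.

== RESULT ==
sales.dept
hr
mkt

Derivation:
After WHERE (2 rows):
sales.dept | sales.city
hr | MIA
mkt | MIA
After SELECT (2 rows):
sales.dept
hr
mkt
After ORDER BY (2 rows):
sales.dept
hr
mkt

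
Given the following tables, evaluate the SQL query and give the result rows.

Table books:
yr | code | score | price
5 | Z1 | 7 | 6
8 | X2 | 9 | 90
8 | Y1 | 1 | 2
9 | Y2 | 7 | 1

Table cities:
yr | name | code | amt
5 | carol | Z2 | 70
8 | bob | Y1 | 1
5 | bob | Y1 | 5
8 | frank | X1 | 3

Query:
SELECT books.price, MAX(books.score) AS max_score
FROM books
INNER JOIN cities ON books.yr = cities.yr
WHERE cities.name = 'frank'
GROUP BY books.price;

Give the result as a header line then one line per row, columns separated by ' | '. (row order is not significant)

== RESULT ==
books.price | max_score
90 | 9
2 | 1

Derivation:
After JOIN cities (6 rows):
books.yr | books.code | books.score | books.price | cities.yr | cities.name | cities.code | cities.amt
5 | Z1 | 7 | 6 | 5 | carol | Z2 | 70
5 | Z1 | 7 | 6 | 5 | bob | Y1 | 5
8 | X2 | 9 | 90 | 8 | bob | Y1 | 1
8 | X2 | 9 | 90 | 8 | frank | X1 | 3
8 | Y1 | 1 | 2 | 8 | bob | Y1 | 1
8 | Y1 | 1 | 2 | 8 | frank | X1 | 3
After WHERE (2 rows):
books.yr | books.code | books.score | books.price | cities.yr | cities.name | cities.code | cities.amt
8 | X2 | 9 | 90 | 8 | frank | X1 | 3
8 | Y1 | 1 | 2 | 8 | frank | X1 | 3
After GROUP BY (2 rows):
books.price | max_score
90 | 9
2 | 1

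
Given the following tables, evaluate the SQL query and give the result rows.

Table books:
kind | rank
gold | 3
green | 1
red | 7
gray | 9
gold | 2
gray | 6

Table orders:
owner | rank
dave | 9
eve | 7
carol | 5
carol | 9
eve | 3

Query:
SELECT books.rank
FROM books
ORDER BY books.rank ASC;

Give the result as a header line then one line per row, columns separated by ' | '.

After SELECT (6 rows):
books.rank
3
1
7
9
2
6
After ORDER BY (6 rows):
books.rank
1
2
3
6
7
9

== RESULT ==
books.rank
1
2
3
6
7
9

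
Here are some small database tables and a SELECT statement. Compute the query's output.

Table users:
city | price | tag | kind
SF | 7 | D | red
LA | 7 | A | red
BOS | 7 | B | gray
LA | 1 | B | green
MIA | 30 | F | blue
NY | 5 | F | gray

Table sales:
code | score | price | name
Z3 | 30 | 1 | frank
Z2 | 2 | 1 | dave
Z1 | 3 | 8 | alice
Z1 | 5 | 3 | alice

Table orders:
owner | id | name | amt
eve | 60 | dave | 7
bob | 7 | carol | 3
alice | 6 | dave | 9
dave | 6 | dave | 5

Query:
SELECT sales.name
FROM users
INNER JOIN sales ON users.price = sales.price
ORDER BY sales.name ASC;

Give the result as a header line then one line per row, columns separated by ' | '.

After JOIN sales (2 rows):
users.city | users.price | users.tag | users.kind | sales.code | sales.score | sales.price | sales.name
LA | 1 | B | green | Z3 | 30 | 1 | frank
LA | 1 | B | green | Z2 | 2 | 1 | dave
After SELECT (2 rows):
sales.name
frank
dave
After ORDER BY (2 rows):
sales.name
dave
frank

== RESULT ==
sales.name
dave
frank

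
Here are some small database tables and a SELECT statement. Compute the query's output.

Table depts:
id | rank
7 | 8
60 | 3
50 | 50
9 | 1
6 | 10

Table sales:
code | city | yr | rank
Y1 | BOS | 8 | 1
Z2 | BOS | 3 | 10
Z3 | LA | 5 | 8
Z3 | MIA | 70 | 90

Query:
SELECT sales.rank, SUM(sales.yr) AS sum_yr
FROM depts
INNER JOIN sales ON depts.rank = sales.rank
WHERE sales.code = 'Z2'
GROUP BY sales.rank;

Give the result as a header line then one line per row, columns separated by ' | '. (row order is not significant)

After JOIN sales (3 rows):
depts.id | depts.rank | sales.code | sales.city | sales.yr | sales.rank
7 | 8 | Z3 | LA | 5 | 8
9 | 1 | Y1 | BOS | 8 | 1
6 | 10 | Z2 | BOS | 3 | 10
After WHERE (1 rows):
depts.id | depts.rank | sales.code | sales.city | sales.yr | sales.rank
6 | 10 | Z2 | BOS | 3 | 10
After GROUP BY (1 rows):
sales.rank | sum_yr
10 | 3

== RESULT ==
sales.rank | sum_yr
10 | 3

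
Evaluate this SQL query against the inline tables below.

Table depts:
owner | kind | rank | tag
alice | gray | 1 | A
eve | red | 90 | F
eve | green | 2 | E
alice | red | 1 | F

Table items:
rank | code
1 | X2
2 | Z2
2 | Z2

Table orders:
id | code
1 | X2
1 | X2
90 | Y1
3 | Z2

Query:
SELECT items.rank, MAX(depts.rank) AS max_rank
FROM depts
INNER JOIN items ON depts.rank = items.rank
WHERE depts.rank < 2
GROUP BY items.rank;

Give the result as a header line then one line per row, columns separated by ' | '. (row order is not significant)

After JOIN items (4 rows):
depts.owner | depts.kind | depts.rank | depts.tag | items.rank | items.code
alice | gray | 1 | A | 1 | X2
eve | green | 2 | E | 2 | Z2
eve | green | 2 | E | 2 | Z2
alice | red | 1 | F | 1 | X2
After WHERE (2 rows):
depts.owner | depts.kind | depts.rank | depts.tag | items.rank | items.code
alice | gray | 1 | A | 1 | X2
alice | red | 1 | F | 1 | X2
After GROUP BY (1 rows):
items.rank | max_rank
1 | 1

== RESULT ==
items.rank | max_rank
1 | 1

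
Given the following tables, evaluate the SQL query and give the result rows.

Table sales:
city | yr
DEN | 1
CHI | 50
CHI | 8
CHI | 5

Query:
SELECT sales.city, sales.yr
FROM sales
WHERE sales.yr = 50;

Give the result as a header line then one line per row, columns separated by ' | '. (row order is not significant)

After WHERE (1 rows):
sales.city | sales.yr
CHI | 50
After SELECT (1 rows):
sales.city | sales.yr
CHI | 50

== RESULT ==
sales.city | sales.yr
CHI | 50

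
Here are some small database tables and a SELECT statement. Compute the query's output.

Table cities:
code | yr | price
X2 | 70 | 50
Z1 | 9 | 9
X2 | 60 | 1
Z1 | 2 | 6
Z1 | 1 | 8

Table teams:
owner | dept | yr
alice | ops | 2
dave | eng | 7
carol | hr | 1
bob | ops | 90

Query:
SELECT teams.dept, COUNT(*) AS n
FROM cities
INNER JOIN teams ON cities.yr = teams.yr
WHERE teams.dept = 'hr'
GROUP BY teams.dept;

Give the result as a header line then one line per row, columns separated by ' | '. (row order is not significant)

After JOIN teams (2 rows):
cities.code | cities.yr | cities.price | teams.owner | teams.dept | teams.yr
Z1 | 2 | 6 | alice | ops | 2
Z1 | 1 | 8 | carol | hr | 1
After WHERE (1 rows):
cities.code | cities.yr | cities.price | teams.owner | teams.dept | teams.yr
Z1 | 1 | 8 | carol | hr | 1
After GROUP BY (1 rows):
teams.dept | n
hr | 1

== RESULT ==
teams.dept | n
hr | 1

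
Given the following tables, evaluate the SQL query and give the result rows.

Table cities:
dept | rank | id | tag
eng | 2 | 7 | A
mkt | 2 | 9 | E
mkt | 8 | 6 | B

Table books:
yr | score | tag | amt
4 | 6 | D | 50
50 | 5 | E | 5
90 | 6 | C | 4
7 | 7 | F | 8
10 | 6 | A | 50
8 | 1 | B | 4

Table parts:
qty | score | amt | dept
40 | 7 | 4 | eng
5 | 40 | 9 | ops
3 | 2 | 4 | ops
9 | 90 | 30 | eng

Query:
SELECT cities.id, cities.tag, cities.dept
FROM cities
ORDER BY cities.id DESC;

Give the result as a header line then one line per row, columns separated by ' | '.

== RESULT ==
cities.id | cities.tag | cities.dept
9 | E | mkt
7 | A | eng
6 | B | mkt

Derivation:
After SELECT (3 rows):
cities.id | cities.tag | cities.dept
7 | A | eng
9 | E | mkt
6 | B | mkt
After ORDER BY (3 rows):
cities.id | cities.tag | cities.dept
9 | E | mkt
7 | A | eng
6 | B | mkt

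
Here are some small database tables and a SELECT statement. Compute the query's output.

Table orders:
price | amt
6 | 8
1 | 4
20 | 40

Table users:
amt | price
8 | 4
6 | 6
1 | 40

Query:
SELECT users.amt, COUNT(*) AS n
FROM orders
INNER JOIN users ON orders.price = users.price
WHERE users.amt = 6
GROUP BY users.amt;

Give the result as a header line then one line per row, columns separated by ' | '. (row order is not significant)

== RESULT ==
users.amt | n
6 | 1

Derivation:
After JOIN users (1 rows):
orders.price | orders.amt | users.amt | users.price
6 | 8 | 6 | 6
After WHERE (1 rows):
orders.price | orders.amt | users.amt | users.price
6 | 8 | 6 | 6
After GROUP BY (1 rows):
users.amt | n
6 | 1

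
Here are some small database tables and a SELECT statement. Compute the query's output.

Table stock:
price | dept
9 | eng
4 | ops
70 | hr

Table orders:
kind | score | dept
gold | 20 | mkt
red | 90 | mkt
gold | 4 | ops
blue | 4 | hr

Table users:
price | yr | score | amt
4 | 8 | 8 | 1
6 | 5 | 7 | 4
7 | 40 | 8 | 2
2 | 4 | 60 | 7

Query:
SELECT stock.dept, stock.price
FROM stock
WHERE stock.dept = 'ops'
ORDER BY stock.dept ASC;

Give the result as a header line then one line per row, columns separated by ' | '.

After WHERE (1 rows):
stock.price | stock.dept
4 | ops
After SELECT (1 rows):
stock.dept | stock.price
ops | 4
After ORDER BY (1 rows):
stock.dept | stock.price
ops | 4

== RESULT ==
stock.dept | stock.price
ops | 4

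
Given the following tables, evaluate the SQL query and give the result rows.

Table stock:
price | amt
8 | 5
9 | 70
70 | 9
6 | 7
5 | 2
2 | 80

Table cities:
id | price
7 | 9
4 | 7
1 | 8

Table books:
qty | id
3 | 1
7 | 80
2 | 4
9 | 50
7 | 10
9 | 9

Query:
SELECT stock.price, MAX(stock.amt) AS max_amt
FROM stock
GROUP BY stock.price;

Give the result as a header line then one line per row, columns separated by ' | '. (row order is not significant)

After GROUP BY (6 rows):
stock.price | max_amt
8 | 5
9 | 70
70 | 9
6 | 7
5 | 2
2 | 80

== RESULT ==
stock.price | max_amt
8 | 5
9 | 70
70 | 9
6 | 7
5 | 2
2 | 80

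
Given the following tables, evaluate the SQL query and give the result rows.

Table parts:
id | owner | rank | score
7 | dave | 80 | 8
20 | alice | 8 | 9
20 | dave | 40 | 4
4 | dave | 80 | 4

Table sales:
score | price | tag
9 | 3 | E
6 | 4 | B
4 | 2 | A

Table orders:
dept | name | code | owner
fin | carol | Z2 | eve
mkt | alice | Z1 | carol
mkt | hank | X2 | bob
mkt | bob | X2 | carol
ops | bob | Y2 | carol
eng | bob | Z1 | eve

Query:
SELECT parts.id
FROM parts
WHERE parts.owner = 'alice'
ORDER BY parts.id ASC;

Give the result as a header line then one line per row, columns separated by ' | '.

After WHERE (1 rows):
parts.id | parts.owner | parts.rank | parts.score
20 | alice | 8 | 9
After SELECT (1 rows):
parts.id
20
After ORDER BY (1 rows):
parts.id
20

== RESULT ==
parts.id
20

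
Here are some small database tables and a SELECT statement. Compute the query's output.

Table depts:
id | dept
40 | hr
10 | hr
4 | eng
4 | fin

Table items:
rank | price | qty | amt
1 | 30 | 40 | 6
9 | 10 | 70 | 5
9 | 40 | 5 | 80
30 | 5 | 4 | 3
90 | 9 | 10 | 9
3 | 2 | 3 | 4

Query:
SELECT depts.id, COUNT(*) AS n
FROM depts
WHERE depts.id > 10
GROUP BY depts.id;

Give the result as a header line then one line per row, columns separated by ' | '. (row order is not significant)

== RESULT ==
depts.id | n
40 | 1

Derivation:
After WHERE (1 rows):
depts.id | depts.dept
40 | hr
After GROUP BY (1 rows):
depts.id | n
40 | 1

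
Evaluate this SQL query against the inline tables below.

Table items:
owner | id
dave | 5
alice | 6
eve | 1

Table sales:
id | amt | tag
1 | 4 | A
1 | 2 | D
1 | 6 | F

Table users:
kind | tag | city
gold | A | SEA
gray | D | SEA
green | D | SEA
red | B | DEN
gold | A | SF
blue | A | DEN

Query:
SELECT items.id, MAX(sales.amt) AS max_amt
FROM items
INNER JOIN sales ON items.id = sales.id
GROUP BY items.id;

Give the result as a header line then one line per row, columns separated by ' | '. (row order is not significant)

== RESULT ==
items.id | max_amt
1 | 6

Derivation:
After JOIN sales (3 rows):
items.owner | items.id | sales.id | sales.amt | sales.tag
eve | 1 | 1 | 4 | A
eve | 1 | 1 | 2 | D
eve | 1 | 1 | 6 | F
After GROUP BY (1 rows):
items.id | max_amt
1 | 6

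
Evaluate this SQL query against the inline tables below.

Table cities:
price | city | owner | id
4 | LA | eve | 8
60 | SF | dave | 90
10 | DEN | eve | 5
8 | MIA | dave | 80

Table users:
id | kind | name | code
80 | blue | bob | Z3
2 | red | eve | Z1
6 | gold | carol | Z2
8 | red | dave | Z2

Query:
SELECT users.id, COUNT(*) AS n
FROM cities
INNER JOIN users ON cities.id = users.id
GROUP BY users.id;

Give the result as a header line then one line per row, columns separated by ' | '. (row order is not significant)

After JOIN users (2 rows):
cities.price | cities.city | cities.owner | cities.id | users.id | users.kind | users.name | users.code
4 | LA | eve | 8 | 8 | red | dave | Z2
8 | MIA | dave | 80 | 80 | blue | bob | Z3
After GROUP BY (2 rows):
users.id | n
8 | 1
80 | 1

== RESULT ==
users.id | n
8 | 1
80 | 1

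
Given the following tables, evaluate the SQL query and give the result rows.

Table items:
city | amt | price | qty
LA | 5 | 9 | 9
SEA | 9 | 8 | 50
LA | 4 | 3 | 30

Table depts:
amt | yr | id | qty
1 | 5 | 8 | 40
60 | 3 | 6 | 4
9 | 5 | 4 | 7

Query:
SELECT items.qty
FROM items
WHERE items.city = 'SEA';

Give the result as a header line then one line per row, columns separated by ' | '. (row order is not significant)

== RESULT ==
items.qty
50

Derivation:
After WHERE (1 rows):
items.city | items.amt | items.price | items.qty
SEA | 9 | 8 | 50
After SELECT (1 rows):
items.qty
50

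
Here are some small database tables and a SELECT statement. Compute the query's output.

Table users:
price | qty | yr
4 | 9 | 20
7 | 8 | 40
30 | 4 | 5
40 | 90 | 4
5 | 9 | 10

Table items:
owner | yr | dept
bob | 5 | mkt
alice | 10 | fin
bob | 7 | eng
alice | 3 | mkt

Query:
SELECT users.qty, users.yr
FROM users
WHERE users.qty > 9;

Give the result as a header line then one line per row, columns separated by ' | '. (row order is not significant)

After WHERE (1 rows):
users.price | users.qty | users.yr
40 | 90 | 4
After SELECT (1 rows):
users.qty | users.yr
90 | 4

== RESULT ==
users.qty | users.yr
90 | 4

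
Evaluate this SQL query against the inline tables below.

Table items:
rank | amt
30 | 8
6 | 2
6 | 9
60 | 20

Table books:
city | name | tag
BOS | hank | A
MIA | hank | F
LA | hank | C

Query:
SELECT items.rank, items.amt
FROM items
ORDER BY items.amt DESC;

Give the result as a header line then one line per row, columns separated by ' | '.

== RESULT ==
items.rank | items.amt
60 | 20
6 | 9
30 | 8
6 | 2

Derivation:
After SELECT (4 rows):
items.rank | items.amt
30 | 8
6 | 2
6 | 9
60 | 20
After ORDER BY (4 rows):
items.rank | items.amt
60 | 20
6 | 9
30 | 8
6 | 2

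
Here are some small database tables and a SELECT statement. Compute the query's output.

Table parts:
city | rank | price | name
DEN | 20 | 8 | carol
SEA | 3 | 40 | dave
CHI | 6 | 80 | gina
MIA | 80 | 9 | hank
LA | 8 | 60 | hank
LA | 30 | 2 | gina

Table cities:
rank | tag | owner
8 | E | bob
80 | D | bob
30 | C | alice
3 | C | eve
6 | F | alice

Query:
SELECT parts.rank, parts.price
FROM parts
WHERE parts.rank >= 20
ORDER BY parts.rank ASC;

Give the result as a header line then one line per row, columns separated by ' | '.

== RESULT ==
parts.rank | parts.price
20 | 8
30 | 2
80 | 9

Derivation:
After WHERE (3 rows):
parts.city | parts.rank | parts.price | parts.name
DEN | 20 | 8 | carol
MIA | 80 | 9 | hank
LA | 30 | 2 | gina
After SELECT (3 rows):
parts.rank | parts.price
20 | 8
80 | 9
30 | 2
After ORDER BY (3 rows):
parts.rank | parts.price
20 | 8
30 | 2
80 | 9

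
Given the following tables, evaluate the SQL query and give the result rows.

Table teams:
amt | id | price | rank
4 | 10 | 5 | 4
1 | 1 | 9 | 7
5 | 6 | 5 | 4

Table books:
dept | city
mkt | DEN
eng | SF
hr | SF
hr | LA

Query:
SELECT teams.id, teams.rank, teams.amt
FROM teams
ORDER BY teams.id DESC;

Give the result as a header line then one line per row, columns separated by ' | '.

After SELECT (3 rows):
teams.id | teams.rank | teams.amt
10 | 4 | 4
1 | 7 | 1
6 | 4 | 5
After ORDER BY (3 rows):
teams.id | teams.rank | teams.amt
10 | 4 | 4
6 | 4 | 5
1 | 7 | 1

== RESULT ==
teams.id | teams.rank | teams.amt
10 | 4 | 4
6 | 4 | 5
1 | 7 | 1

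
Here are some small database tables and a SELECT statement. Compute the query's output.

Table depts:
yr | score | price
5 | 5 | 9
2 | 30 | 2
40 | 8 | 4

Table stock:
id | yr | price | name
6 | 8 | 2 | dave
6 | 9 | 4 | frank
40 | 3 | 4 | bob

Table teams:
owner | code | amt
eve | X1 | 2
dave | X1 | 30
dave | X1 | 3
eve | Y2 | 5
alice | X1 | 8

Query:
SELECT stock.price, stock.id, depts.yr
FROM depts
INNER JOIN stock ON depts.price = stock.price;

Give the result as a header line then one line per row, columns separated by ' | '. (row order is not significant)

After JOIN stock (3 rows):
depts.yr | depts.score | depts.price | stock.id | stock.yr | stock.price | stock.name
2 | 30 | 2 | 6 | 8 | 2 | dave
40 | 8 | 4 | 6 | 9 | 4 | frank
40 | 8 | 4 | 40 | 3 | 4 | bob
After SELECT (3 rows):
stock.price | stock.id | depts.yr
2 | 6 | 2
4 | 6 | 40
4 | 40 | 40

== RESULT ==
stock.price | stock.id | depts.yr
2 | 6 | 2
4 | 6 | 40
4 | 40 | 40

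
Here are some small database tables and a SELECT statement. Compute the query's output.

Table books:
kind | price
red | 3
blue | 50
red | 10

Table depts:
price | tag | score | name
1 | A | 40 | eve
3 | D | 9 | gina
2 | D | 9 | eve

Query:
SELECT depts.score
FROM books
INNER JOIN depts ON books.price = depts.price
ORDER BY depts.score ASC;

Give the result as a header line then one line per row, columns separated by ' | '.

== RESULT ==
depts.score
9

Derivation:
After JOIN depts (1 rows):
books.kind | books.price | depts.price | depts.tag | depts.score | depts.name
red | 3 | 3 | D | 9 | gina
After SELECT (1 rows):
depts.score
9
After ORDER BY (1 rows):
depts.score
9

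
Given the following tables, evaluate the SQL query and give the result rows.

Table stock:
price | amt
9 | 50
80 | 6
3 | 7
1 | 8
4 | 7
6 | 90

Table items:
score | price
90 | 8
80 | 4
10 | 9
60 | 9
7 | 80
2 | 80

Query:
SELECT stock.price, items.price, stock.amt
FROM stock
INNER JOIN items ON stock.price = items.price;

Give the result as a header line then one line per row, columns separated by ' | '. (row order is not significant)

== RESULT ==
stock.price | items.price | stock.amt
9 | 9 | 50
9 | 9 | 50
80 | 80 | 6
80 | 80 | 6
4 | 4 | 7

Derivation:
After JOIN items (5 rows):
stock.price | stock.amt | items.score | items.price
9 | 50 | 10 | 9
9 | 50 | 60 | 9
80 | 6 | 7 | 80
80 | 6 | 2 | 80
4 | 7 | 80 | 4
After SELECT (5 rows):
stock.price | items.price | stock.amt
9 | 9 | 50
9 | 9 | 50
80 | 80 | 6
80 | 80 | 6
4 | 4 | 7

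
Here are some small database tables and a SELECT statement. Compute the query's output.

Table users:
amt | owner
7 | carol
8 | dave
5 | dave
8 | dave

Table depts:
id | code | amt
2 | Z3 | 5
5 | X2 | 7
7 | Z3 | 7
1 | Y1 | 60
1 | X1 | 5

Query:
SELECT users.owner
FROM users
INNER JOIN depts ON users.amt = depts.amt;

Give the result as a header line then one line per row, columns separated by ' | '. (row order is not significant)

After JOIN depts (4 rows):
users.amt | users.owner | depts.id | depts.code | depts.amt
7 | carol | 5 | X2 | 7
7 | carol | 7 | Z3 | 7
5 | dave | 2 | Z3 | 5
5 | dave | 1 | X1 | 5
After SELECT (4 rows):
users.owner
carol
carol
dave
dave

== RESULT ==
users.owner
carol
carol
dave
dave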